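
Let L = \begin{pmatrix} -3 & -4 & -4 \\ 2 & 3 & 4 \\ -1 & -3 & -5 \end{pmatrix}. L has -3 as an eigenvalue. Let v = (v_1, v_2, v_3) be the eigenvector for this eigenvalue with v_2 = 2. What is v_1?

L + 3I = [[0, -4, -4], [2, 6, 4], [-1, -3, -2]].
Solving (L + 3I)v = 0 gives the eigenspace spanned by (-2, 2, -2).
With v_2 = 2, v = (-2, 2, -2), so v_1 = -2.

-2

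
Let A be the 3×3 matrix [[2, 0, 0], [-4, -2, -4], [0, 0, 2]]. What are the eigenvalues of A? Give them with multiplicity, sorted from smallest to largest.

-2, 2, 2

Characteristic polynomial: p(μ) = μ^3 - 2μ^2 - 4μ + 8 = (μ - 2)^2(μ + 2).
Roots (with multiplicity): -2, 2, 2.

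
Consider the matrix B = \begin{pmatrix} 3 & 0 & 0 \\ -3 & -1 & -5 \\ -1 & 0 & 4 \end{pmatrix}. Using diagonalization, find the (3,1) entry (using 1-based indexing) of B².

-7

Characteristic polynomial: μ^3 - 6μ^2 + 5μ + 12 = (μ - 4)(μ - 3)(μ + 1), so the eigenvalues are -1, 3, 4.
μ=3: eigenvector (1, -2, 1).
μ=-1: eigenvector (0, 1, 0).
μ=4: eigenvector (0, 1, -1).
P = [[1, 0, 0], [-2, 1, 1], [1, 0, -1]], D = diag(3, -1, 4), P⁻¹ = [[1, 0, 0], [1, 1, 1], [1, 0, -1]].
B² = P·diag(9, 1, 16)·P⁻¹ = [[9, 0, 0], [-1, 1, -15], [-7, 0, 16]].
The requested entry is -7.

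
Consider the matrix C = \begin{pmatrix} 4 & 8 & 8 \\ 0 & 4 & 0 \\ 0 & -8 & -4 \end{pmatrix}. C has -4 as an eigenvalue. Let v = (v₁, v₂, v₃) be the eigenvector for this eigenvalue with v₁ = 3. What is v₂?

0

C + 4I = [[8, 8, 8], [0, 8, 0], [0, -8, 0]].
Solving (C + 4I)v = 0 gives the eigenspace spanned by (3, 0, -3).
With v₁ = 3, v = (3, 0, -3), so v₂ = 0.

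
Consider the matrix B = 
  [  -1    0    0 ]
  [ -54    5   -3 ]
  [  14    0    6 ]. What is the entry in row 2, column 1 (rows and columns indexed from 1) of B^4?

-9018

Characteristic polynomial: μ^3 - 10μ^2 + 19μ + 30 = (μ - 6)(μ - 5)(μ + 1), so the eigenvalues are -1, 5, 6.
μ=-1: eigenvector (1, 8, -2).
μ=5: eigenvector (0, 1, 0).
μ=6: eigenvector (0, -3, 1).
P = [[1, 0, 0], [8, 1, -3], [-2, 0, 1]], D = diag(-1, 5, 6), P⁻¹ = [[1, 0, 0], [-2, 1, 3], [2, 0, 1]].
B⁴ = P·diag(1, 625, 1296)·P⁻¹ = [[1, 0, 0], [-9018, 625, -2013], [2590, 0, 1296]].
The requested entry is -9018.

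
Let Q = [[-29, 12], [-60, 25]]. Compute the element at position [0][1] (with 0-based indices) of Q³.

252

Characteristic polynomial: t^2 + 4t - 5 = (t - 1)(t + 5), so the eigenvalues are -5, 1.
t=-5: eigenvector (1, 2).
t=1: eigenvector (2, 5).
P = [[1, 2], [2, 5]], D = diag(-5, 1), P⁻¹ = [[5, -2], [-2, 1]].
Q³ = P·diag(-125, 1)·P⁻¹ = [[-629, 252], [-1260, 505]].
The requested entry is 252.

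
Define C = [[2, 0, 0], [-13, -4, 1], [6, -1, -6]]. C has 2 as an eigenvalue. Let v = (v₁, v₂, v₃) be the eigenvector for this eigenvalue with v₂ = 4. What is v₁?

C − 2I = [[0, 0, 0], [-13, -6, 1], [6, -1, -8]].
Solving (C − 2I)v = 0 gives the eigenspace spanned by (-2, 4, -2).
With v₂ = 4, v = (-2, 4, -2), so v₁ = -2.

-2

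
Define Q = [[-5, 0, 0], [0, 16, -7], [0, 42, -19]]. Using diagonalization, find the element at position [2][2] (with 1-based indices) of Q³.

Characteristic polynomial: μ^3 + 8μ^2 + 5μ - 50 = (μ - 2)(μ + 5)^2, so the eigenvalues are -5, -5, 2.
μ=2: eigenvector (0, 1, 2).
μ=-5: eigenvector (1, 0, 0).
μ=-5: eigenvector (0, 1, 3).
P = [[0, 1, 0], [1, 0, 1], [2, 0, 3]], D = diag(2, -5, -5), P⁻¹ = [[0, 3, -1], [1, 0, 0], [0, -2, 1]].
Q³ = P·diag(8, -125, -125)·P⁻¹ = [[-125, 0, 0], [0, 274, -133], [0, 798, -391]].
The requested entry is 274.

274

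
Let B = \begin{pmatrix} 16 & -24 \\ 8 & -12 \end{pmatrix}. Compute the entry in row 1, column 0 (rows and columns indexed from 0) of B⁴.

Characteristic polynomial: μ^2 - 4μ = μ(μ - 4), so the eigenvalues are 0, 4.
μ=4: eigenvector (2, 1).
μ=0: eigenvector (-3, -2).
P = [[2, -3], [1, -2]], D = diag(4, 0), P⁻¹ = [[2, -3], [1, -2]].
B⁴ = P·diag(256, 0)·P⁻¹ = [[1024, -1536], [512, -768]].
The requested entry is 512.

512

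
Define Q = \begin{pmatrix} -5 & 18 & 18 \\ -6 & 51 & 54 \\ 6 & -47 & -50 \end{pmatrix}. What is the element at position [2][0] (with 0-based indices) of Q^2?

Characteristic polynomial: λ^3 + 4λ^2 - 17λ - 60 = (λ - 4)(λ + 3)(λ + 5), so the eigenvalues are -5, -3, 4.
λ=-5: eigenvector (1, 3, -3).
λ=-3: eigenvector (0, 1, -1).
λ=4: eigenvector (2, 6, -5).
P = [[1, 0, 2], [3, 1, 6], [-3, -1, -5]], D = diag(-5, -3, 4), P⁻¹ = [[1, -2, -2], [-3, 1, 0], [0, 1, 1]].
Q² = P·diag(25, 9, 16)·P⁻¹ = [[25, -18, -18], [48, -45, -54], [-48, 61, 70]].
The requested entry is -48.

-48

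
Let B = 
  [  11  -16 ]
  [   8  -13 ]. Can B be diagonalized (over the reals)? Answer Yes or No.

Characteristic polynomial: p(μ) = μ^2 + 2μ - 15 = (μ - 3)(μ + 5).
All 2 eigenvalues are distinct, so B is diagonalizable.

Yes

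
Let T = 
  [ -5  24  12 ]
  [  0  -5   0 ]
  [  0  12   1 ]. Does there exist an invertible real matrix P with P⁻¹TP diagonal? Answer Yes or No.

Characteristic polynomial: p(s) = s^3 + 9s^2 + 15s - 25 = (s - 1)(s + 5)^2.
s = -5 has algebraic multiplicity 2; rank(T + 5I) = 1, so geometric multiplicity = 2.
Every eigenvalue has geometric = algebraic multiplicity, so T is diagonalizable.

Yes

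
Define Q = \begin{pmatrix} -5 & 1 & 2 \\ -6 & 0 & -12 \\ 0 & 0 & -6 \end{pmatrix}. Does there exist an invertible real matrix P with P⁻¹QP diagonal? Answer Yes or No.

Characteristic polynomial: p(r) = r^3 + 11r^2 + 36r + 36 = (r + 2)(r + 3)(r + 6).
All 3 eigenvalues are distinct, so Q is diagonalizable.

Yes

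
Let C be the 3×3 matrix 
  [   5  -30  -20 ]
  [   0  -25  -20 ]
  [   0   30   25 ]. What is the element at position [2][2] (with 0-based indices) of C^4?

Characteristic polynomial: s^3 - 5s^2 - 25s + 125 = (s - 5)^2(s + 5), so the eigenvalues are -5, 5, 5.
s=5: eigenvector (1, 0, 0).
s=-5: eigenvector (1, 1, -1).
s=5: eigenvector (2, 2, -3).
P = [[1, 1, 2], [0, 1, 2], [0, -1, -3]], D = diag(5, -5, 5), P⁻¹ = [[1, -1, 0], [0, 3, 2], [0, -1, -1]].
C⁴ = P·diag(625, 625, 625)·P⁻¹ = [[625, 0, 0], [0, 625, 0], [0, 0, 625]].
The requested entry is 625.

625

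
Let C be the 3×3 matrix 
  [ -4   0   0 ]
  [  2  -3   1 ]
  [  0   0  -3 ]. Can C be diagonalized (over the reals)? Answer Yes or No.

No

Characteristic polynomial: p(t) = t^3 + 10t^2 + 33t + 36 = (t + 3)^2(t + 4).
t = -3 has algebraic multiplicity 2; rank(C + 3I) = 2, so geometric multiplicity = 1.
Geometric multiplicity < algebraic multiplicity, so C is not diagonalizable.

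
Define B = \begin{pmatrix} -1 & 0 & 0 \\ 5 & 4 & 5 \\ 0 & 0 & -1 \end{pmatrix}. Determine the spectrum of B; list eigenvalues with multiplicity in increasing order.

-1, -1, 4

Characteristic polynomial: p(t) = t^3 - 2t^2 - 7t - 4 = (t - 4)(t + 1)^2.
Roots (with multiplicity): -1, -1, 4.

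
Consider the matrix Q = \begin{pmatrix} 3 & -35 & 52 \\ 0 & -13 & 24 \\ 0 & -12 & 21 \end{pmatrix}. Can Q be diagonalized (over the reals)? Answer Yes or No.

Characteristic polynomial: p(λ) = λ^3 - 11λ^2 + 39λ - 45 = (λ - 5)(λ - 3)^2.
λ = 3 has algebraic multiplicity 2; rank(Q − 3I) = 2, so geometric multiplicity = 1.
Geometric multiplicity < algebraic multiplicity, so Q is not diagonalizable.

No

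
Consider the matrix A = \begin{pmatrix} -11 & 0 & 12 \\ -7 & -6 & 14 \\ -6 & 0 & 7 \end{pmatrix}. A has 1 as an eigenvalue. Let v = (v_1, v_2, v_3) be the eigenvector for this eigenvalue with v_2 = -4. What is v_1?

-4

A − 1I = [[-12, 0, 12], [-7, -7, 14], [-6, 0, 6]].
Solving (A − 1I)v = 0 gives the eigenspace spanned by (-4, -4, -4).
With v_2 = -4, v = (-4, -4, -4), so v_1 = -4.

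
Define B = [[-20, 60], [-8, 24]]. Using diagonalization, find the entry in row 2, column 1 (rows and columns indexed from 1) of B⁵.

-2048

Characteristic polynomial: r^2 - 4r = r(r - 4), so the eigenvalues are 0, 4.
r=4: eigenvector (-5, -2).
r=0: eigenvector (3, 1).
P = [[-5, 3], [-2, 1]], D = diag(4, 0), P⁻¹ = [[1, -3], [2, -5]].
B⁵ = P·diag(1024, 0)·P⁻¹ = [[-5120, 15360], [-2048, 6144]].
The requested entry is -2048.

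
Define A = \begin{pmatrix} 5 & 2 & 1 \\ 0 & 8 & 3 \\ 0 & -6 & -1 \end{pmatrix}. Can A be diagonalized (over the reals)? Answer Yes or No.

Characteristic polynomial: p(μ) = μ^3 - 12μ^2 + 45μ - 50 = (μ - 5)^2(μ - 2).
μ = 5 has algebraic multiplicity 2; rank(A − 5I) = 2, so geometric multiplicity = 1.
Geometric multiplicity < algebraic multiplicity, so A is not diagonalizable.

No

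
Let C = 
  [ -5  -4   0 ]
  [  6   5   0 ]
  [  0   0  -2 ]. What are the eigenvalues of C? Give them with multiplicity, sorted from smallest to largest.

Characteristic polynomial: p(r) = r^3 + 2r^2 - r - 2 = (r - 1)(r + 1)(r + 2).
Roots (with multiplicity): -2, -1, 1.

-2, -1, 1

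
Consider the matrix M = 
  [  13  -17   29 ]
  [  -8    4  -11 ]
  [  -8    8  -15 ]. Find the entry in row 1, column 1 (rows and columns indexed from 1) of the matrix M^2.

73

Characteristic polynomial: s^3 - 2s^2 - 19s + 20 = (s - 5)(s - 1)(s + 4), so the eigenvalues are -4, 1, 5.
s=5: eigenvector (3, -2, -2).
s=-4: eigenvector (1, 1, 0).
s=1: eigenvector (-1, 1, 1).
P = [[3, 1, -1], [-2, 1, 1], [-2, 0, 1]], D = diag(5, -4, 1), P⁻¹ = [[1, -1, 2], [0, 1, -1], [2, -2, 5]].
M² = P·diag(25, 16, 1)·P⁻¹ = [[73, -57, 129], [-48, 64, -111], [-48, 48, -95]].
The requested entry is 73.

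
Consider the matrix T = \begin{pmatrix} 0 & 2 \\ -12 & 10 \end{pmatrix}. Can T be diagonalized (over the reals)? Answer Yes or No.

Yes

Characteristic polynomial: p(λ) = λ^2 - 10λ + 24 = (λ - 6)(λ - 4).
All 2 eigenvalues are distinct, so T is diagonalizable.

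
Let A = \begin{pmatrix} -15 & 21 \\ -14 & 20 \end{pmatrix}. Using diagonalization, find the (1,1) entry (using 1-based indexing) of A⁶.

Characteristic polynomial: μ^2 - 5μ - 6 = (μ - 6)(μ + 1), so the eigenvalues are -1, 6.
μ=-1: eigenvector (3, 2).
μ=6: eigenvector (1, 1).
P = [[3, 1], [2, 1]], D = diag(-1, 6), P⁻¹ = [[1, -1], [-2, 3]].
A⁶ = P·diag(1, 46656)·P⁻¹ = [[-93309, 139965], [-93310, 139966]].
The requested entry is -93309.

-93309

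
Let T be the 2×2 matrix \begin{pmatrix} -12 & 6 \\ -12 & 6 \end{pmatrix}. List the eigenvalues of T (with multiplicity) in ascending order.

-6, 0

Characteristic polynomial: p(s) = s^2 + 6s = s(s + 6).
Roots (with multiplicity): -6, 0.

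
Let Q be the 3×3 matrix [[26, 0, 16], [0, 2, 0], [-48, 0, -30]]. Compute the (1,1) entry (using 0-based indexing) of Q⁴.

Characteristic polynomial: λ^3 + 2λ^2 - 20λ + 24 = (λ - 2)^2(λ + 6), so the eigenvalues are -6, 2, 2.
λ=-6: eigenvector (1, 0, -2).
λ=2: eigenvector (0, 1, 0).
λ=2: eigenvector (2, 0, -3).
P = [[1, 0, 2], [0, 1, 0], [-2, 0, -3]], D = diag(-6, 2, 2), P⁻¹ = [[-3, 0, -2], [0, 1, 0], [2, 0, 1]].
Q⁴ = P·diag(1296, 16, 16)·P⁻¹ = [[-3824, 0, -2560], [0, 16, 0], [7680, 0, 5136]].
The requested entry is 16.

16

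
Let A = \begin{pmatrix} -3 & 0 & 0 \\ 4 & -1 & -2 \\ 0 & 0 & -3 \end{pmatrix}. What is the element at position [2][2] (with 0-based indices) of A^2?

9

Characteristic polynomial: λ^3 + 7λ^2 + 15λ + 9 = (λ + 1)(λ + 3)^2, so the eigenvalues are -3, -3, -1.
λ=-3: eigenvector (1, 0, 2).
λ=-3: eigenvector (0, 1, 1).
λ=-1: eigenvector (0, -1, 0).
P = [[1, 0, 0], [0, 1, -1], [2, 1, 0]], D = diag(-3, -3, -1), P⁻¹ = [[1, 0, 0], [-2, 0, 1], [-2, -1, 1]].
A² = P·diag(9, 9, 1)·P⁻¹ = [[9, 0, 0], [-16, 1, 8], [0, 0, 9]].
The requested entry is 9.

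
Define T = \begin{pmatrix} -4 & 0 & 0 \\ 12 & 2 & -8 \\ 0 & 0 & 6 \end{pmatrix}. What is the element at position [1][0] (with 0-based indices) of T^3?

144

Characteristic polynomial: μ^3 - 4μ^2 - 20μ + 48 = (μ - 6)(μ - 2)(μ + 4), so the eigenvalues are -4, 2, 6.
μ=-4: eigenvector (1, -2, 0).
μ=2: eigenvector (0, 1, 0).
μ=6: eigenvector (0, -2, 1).
P = [[1, 0, 0], [-2, 1, -2], [0, 0, 1]], D = diag(-4, 2, 6), P⁻¹ = [[1, 0, 0], [2, 1, 2], [0, 0, 1]].
T³ = P·diag(-64, 8, 216)·P⁻¹ = [[-64, 0, 0], [144, 8, -416], [0, 0, 216]].
The requested entry is 144.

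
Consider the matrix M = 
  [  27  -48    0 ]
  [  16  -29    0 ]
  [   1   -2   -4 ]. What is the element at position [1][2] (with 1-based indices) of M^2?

96

Characteristic polynomial: r^3 + 6r^2 - 7r - 60 = (r - 3)(r + 4)(r + 5), so the eigenvalues are -5, -4, 3.
r=-4: eigenvector (0, 0, 1).
r=3: eigenvector (2, 1, 0).
r=-5: eigenvector (-3, -2, -1).
P = [[0, 2, -3], [0, 1, -2], [1, 0, -1]], D = diag(-4, 3, -5), P⁻¹ = [[1, -2, 1], [2, -3, 0], [1, -2, 0]].
M² = P·diag(16, 9, 25)·P⁻¹ = [[-39, 96, 0], [-32, 73, 0], [-9, 18, 16]].
The requested entry is 96.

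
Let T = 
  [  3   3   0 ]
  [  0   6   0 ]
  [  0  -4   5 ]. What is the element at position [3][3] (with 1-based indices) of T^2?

25

Characteristic polynomial: μ^3 - 14μ^2 + 63μ - 90 = (μ - 6)(μ - 5)(μ - 3), so the eigenvalues are 3, 5, 6.
μ=3: eigenvector (1, 0, 0).
μ=6: eigenvector (1, 1, -4).
μ=5: eigenvector (0, 0, 1).
P = [[1, 1, 0], [0, 1, 0], [0, -4, 1]], D = diag(3, 6, 5), P⁻¹ = [[1, -1, 0], [0, 1, 0], [0, 4, 1]].
T² = P·diag(9, 36, 25)·P⁻¹ = [[9, 27, 0], [0, 36, 0], [0, -44, 25]].
The requested entry is 25.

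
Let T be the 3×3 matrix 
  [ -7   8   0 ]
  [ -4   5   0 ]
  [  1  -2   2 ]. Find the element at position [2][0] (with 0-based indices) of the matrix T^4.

15

Characteristic polynomial: r^3 - 7r + 6 = (r - 2)(r - 1)(r + 3), so the eigenvalues are -3, 1, 2.
r=1: eigenvector (-1, -1, -1).
r=-3: eigenvector (2, 1, 0).
r=2: eigenvector (0, 0, 1).
P = [[-1, 2, 0], [-1, 1, 0], [-1, 0, 1]], D = diag(1, -3, 2), P⁻¹ = [[1, -2, 0], [1, -1, 0], [1, -2, 1]].
T⁴ = P·diag(1, 81, 16)·P⁻¹ = [[161, -160, 0], [80, -79, 0], [15, -30, 16]].
The requested entry is 15.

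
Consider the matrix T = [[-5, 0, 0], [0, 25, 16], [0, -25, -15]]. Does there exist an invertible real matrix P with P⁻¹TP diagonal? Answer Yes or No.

Characteristic polynomial: p(λ) = λ^3 - 5λ^2 - 25λ + 125 = (λ - 5)^2(λ + 5).
λ = 5 has algebraic multiplicity 2; rank(T − 5I) = 2, so geometric multiplicity = 1.
Geometric multiplicity < algebraic multiplicity, so T is not diagonalizable.

No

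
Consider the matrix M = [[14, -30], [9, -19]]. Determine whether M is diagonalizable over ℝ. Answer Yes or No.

Yes

Characteristic polynomial: p(s) = s^2 + 5s + 4 = (s + 1)(s + 4).
All 2 eigenvalues are distinct, so M is diagonalizable.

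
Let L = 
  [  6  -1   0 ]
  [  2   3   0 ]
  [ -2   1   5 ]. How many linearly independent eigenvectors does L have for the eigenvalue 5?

1

L − 5I = [[1, -1, 0], [2, -2, 0], [-2, 1, 0]].
This matrix has rank 2, so its null space has dimension 3 − 2 = 1.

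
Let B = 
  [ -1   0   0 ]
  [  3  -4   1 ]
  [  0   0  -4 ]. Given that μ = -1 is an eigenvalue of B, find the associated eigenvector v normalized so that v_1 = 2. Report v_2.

2

B + 1I = [[0, 0, 0], [3, -3, 1], [0, 0, -3]].
Solving (B + 1I)v = 0 gives the eigenspace spanned by (2, 2, 0).
With v_1 = 2, v = (2, 2, 0), so v_2 = 2.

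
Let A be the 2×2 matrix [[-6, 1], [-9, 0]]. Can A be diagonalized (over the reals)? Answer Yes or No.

Characteristic polynomial: p(s) = s^2 + 6s + 9 = (s + 3)^2.
s = -3 has algebraic multiplicity 2; rank(A + 3I) = 1, so geometric multiplicity = 1.
Geometric multiplicity < algebraic multiplicity, so A is not diagonalizable.

No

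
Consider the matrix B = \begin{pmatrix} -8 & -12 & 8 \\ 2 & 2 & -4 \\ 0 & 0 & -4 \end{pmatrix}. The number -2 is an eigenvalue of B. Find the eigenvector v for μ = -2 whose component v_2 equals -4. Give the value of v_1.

8

B + 2I = [[-6, -12, 8], [2, 4, -4], [0, 0, -2]].
Solving (B + 2I)v = 0 gives the eigenspace spanned by (8, -4, 0).
With v_2 = -4, v = (8, -4, 0), so v_1 = 8.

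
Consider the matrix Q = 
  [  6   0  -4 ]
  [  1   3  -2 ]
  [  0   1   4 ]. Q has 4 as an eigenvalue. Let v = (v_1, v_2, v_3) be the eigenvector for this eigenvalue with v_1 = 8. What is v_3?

Q − 4I = [[2, 0, -4], [1, -1, -2], [0, 1, 0]].
Solving (Q − 4I)v = 0 gives the eigenspace spanned by (8, 0, 4).
With v_1 = 8, v = (8, 0, 4), so v_3 = 4.

4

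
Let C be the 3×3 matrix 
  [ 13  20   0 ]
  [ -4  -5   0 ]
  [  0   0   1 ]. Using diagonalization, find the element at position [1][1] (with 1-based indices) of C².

Characteristic polynomial: s^3 - 9s^2 + 23s - 15 = (s - 5)(s - 3)(s - 1), so the eigenvalues are 1, 3, 5.
s=5: eigenvector (5, -2, 0).
s=3: eigenvector (-2, 1, 0).
s=1: eigenvector (0, 0, 1).
P = [[5, -2, 0], [-2, 1, 0], [0, 0, 1]], D = diag(5, 3, 1), P⁻¹ = [[1, 2, 0], [2, 5, 0], [0, 0, 1]].
C² = P·diag(25, 9, 1)·P⁻¹ = [[89, 160, 0], [-32, -55, 0], [0, 0, 1]].
The requested entry is 89.

89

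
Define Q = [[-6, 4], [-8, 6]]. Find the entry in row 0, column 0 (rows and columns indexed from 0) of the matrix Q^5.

-96

Characteristic polynomial: r^2 - 4 = (r - 2)(r + 2), so the eigenvalues are -2, 2.
r=-2: eigenvector (1, 1).
r=2: eigenvector (1, 2).
P = [[1, 1], [1, 2]], D = diag(-2, 2), P⁻¹ = [[2, -1], [-1, 1]].
Q⁵ = P·diag(-32, 32)·P⁻¹ = [[-96, 64], [-128, 96]].
The requested entry is -96.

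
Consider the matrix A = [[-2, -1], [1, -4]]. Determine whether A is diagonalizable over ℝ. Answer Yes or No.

Characteristic polynomial: p(r) = r^2 + 6r + 9 = (r + 3)^2.
r = -3 has algebraic multiplicity 2; rank(A + 3I) = 1, so geometric multiplicity = 1.
Geometric multiplicity < algebraic multiplicity, so A is not diagonalizable.

No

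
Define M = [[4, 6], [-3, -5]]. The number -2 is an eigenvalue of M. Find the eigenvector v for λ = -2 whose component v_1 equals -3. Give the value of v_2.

M + 2I = [[6, 6], [-3, -3]].
Solving (M + 2I)v = 0 gives the eigenspace spanned by (-3, 3).
With v_1 = -3, v = (-3, 3), so v_2 = 3.

3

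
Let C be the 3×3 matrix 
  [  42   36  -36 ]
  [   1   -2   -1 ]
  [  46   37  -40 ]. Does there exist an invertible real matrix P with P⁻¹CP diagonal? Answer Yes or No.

No

Characteristic polynomial: p(r) = r^3 - 27r - 54 = (r - 6)(r + 3)^2.
r = -3 has algebraic multiplicity 2; rank(C + 3I) = 2, so geometric multiplicity = 1.
Geometric multiplicity < algebraic multiplicity, so C is not diagonalizable.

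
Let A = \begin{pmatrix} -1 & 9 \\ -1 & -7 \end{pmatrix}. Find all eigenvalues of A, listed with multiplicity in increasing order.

-4, -4

Characteristic polynomial: p(r) = r^2 + 8r + 16 = (r + 4)^2.
Roots (with multiplicity): -4, -4.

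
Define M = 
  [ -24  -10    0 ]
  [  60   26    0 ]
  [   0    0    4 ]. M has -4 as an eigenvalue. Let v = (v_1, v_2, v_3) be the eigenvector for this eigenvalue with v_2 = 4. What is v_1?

M + 4I = [[-20, -10, 0], [60, 30, 0], [0, 0, 8]].
Solving (M + 4I)v = 0 gives the eigenspace spanned by (-2, 4, 0).
With v_2 = 4, v = (-2, 4, 0), so v_1 = -2.

-2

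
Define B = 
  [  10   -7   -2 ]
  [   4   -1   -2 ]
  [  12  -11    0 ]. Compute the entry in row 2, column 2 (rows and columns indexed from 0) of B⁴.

Characteristic polynomial: t^3 - 9t^2 + 20t - 12 = (t - 6)(t - 2)(t - 1), so the eigenvalues are 1, 2, 6.
t=6: eigenvector (1, 0, 2).
t=1: eigenvector (1, 1, 1).
t=2: eigenvector (-2, -2, -1).
P = [[1, 1, -2], [0, 1, -2], [2, 1, -1]], D = diag(6, 1, 2), P⁻¹ = [[1, -1, 0], [-4, 3, 2], [-2, 1, 1]].
B⁴ = P·diag(1296, 1, 16)·P⁻¹ = [[1356, -1325, -30], [60, -29, -30], [2620, -2605, -14]].
The requested entry is -14.

-14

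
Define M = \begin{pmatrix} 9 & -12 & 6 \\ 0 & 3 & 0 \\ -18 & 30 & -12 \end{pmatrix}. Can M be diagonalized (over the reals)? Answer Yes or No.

Yes

Characteristic polynomial: p(λ) = λ^3 - 9λ = λ(λ - 3)(λ + 3).
All 3 eigenvalues are distinct, so M is diagonalizable.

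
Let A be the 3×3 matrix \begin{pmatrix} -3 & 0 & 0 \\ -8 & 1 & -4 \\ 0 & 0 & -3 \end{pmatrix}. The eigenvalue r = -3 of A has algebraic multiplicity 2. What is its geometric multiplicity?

2

A + 3I = [[0, 0, 0], [-8, 4, -4], [0, 0, 0]].
This matrix has rank 1, so its null space has dimension 3 − 1 = 2.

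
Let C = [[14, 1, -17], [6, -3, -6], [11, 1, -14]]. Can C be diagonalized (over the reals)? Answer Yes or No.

No

Characteristic polynomial: p(μ) = μ^3 + 3μ^2 - 9μ - 27 = (μ - 3)(μ + 3)^2.
μ = -3 has algebraic multiplicity 2; rank(C + 3I) = 2, so geometric multiplicity = 1.
Geometric multiplicity < algebraic multiplicity, so C is not diagonalizable.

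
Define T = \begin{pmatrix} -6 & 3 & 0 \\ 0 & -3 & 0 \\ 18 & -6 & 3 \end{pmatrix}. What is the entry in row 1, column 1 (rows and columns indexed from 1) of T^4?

1296

Characteristic polynomial: μ^3 + 6μ^2 - 9μ - 54 = (μ - 3)(μ + 3)(μ + 6), so the eigenvalues are -6, -3, 3.
μ=-6: eigenvector (1, 0, -2).
μ=-3: eigenvector (1, 1, -2).
μ=3: eigenvector (0, 0, 1).
P = [[1, 1, 0], [0, 1, 0], [-2, -2, 1]], D = diag(-6, -3, 3), P⁻¹ = [[1, -1, 0], [0, 1, 0], [2, 0, 1]].
T⁴ = P·diag(1296, 81, 81)·P⁻¹ = [[1296, -1215, 0], [0, 81, 0], [-2430, 2430, 81]].
The requested entry is 1296.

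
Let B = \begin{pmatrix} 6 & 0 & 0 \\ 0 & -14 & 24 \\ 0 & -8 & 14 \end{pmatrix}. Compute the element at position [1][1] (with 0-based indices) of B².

4

Characteristic polynomial: μ^3 - 6μ^2 - 4μ + 24 = (μ - 6)(μ - 2)(μ + 2), so the eigenvalues are -2, 2, 6.
μ=6: eigenvector (1, 0, 0).
μ=2: eigenvector (0, -3, -2).
μ=-2: eigenvector (0, 2, 1).
P = [[1, 0, 0], [0, -3, 2], [0, -2, 1]], D = diag(6, 2, -2), P⁻¹ = [[1, 0, 0], [0, 1, -2], [0, 2, -3]].
B² = P·diag(36, 4, 4)·P⁻¹ = [[36, 0, 0], [0, 4, 0], [0, 0, 4]].
The requested entry is 4.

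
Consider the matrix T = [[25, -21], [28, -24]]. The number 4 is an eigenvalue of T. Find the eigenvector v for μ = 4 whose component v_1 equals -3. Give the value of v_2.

-3

T − 4I = [[21, -21], [28, -28]].
Solving (T − 4I)v = 0 gives the eigenspace spanned by (-3, -3).
With v_1 = -3, v = (-3, -3), so v_2 = -3.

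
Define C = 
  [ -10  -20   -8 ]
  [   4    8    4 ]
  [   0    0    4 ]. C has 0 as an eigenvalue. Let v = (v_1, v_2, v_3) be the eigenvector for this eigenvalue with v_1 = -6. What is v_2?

3

C = [[-10, -20, -8], [4, 8, 4], [0, 0, 4]].
Solving (C)v = 0 gives the eigenspace spanned by (-6, 3, 0).
With v_1 = -6, v = (-6, 3, 0), so v_2 = 3.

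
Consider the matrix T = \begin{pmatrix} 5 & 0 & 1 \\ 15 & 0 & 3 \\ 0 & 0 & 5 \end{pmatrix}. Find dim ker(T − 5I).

T − 5I = [[0, 0, 1], [15, -5, 3], [0, 0, 0]].
This matrix has rank 2, so its null space has dimension 3 − 2 = 1.

1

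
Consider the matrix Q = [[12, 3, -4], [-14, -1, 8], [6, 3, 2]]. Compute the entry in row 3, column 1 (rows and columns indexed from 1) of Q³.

234

Characteristic polynomial: μ^3 - 13μ^2 + 52μ - 60 = (μ - 6)(μ - 5)(μ - 2), so the eigenvalues are 2, 5, 6.
μ=6: eigenvector (1, -2, 0).
μ=5: eigenvector (1, -1, 1).
μ=2: eigenvector (1, -2, 1).
P = [[1, 1, 1], [-2, -1, -2], [0, 1, 1]], D = diag(6, 5, 2), P⁻¹ = [[1, 0, -1], [2, 1, 0], [-2, -1, 1]].
Q³ = P·diag(216, 125, 8)·P⁻¹ = [[450, 117, -208], [-650, -109, 416], [234, 117, 8]].
The requested entry is 234.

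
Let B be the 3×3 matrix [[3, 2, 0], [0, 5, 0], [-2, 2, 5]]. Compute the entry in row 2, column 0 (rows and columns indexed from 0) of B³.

-98

Characteristic polynomial: λ^3 - 13λ^2 + 55λ - 75 = (λ - 5)^2(λ - 3), so the eigenvalues are 3, 5, 5.
λ=3: eigenvector (1, 0, 1).
λ=5: eigenvector (1, 1, 1).
λ=5: eigenvector (0, 0, 1).
P = [[1, 1, 0], [0, 1, 0], [1, 1, 1]], D = diag(3, 5, 5), P⁻¹ = [[1, -1, 0], [0, 1, 0], [-1, 0, 1]].
B³ = P·diag(27, 125, 125)·P⁻¹ = [[27, 98, 0], [0, 125, 0], [-98, 98, 125]].
The requested entry is -98.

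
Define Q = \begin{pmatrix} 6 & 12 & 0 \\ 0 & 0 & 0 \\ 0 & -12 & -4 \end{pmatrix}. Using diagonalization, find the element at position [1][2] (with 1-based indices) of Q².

72

Characteristic polynomial: λ^3 - 2λ^2 - 24λ = λ(λ - 6)(λ + 4), so the eigenvalues are -4, 0, 6.
λ=0: eigenvector (2, -1, 3).
λ=-4: eigenvector (0, 0, 1).
λ=6: eigenvector (1, 0, 0).
P = [[2, 0, 1], [-1, 0, 0], [3, 1, 0]], D = diag(0, -4, 6), P⁻¹ = [[0, -1, 0], [0, 3, 1], [1, 2, 0]].
Q² = P·diag(0, 16, 36)·P⁻¹ = [[36, 72, 0], [0, 0, 0], [0, 48, 16]].
The requested entry is 72.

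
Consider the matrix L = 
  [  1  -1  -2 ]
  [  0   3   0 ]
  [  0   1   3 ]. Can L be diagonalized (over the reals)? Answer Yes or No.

Characteristic polynomial: p(r) = r^3 - 7r^2 + 15r - 9 = (r - 3)^2(r - 1).
r = 3 has algebraic multiplicity 2; rank(L − 3I) = 2, so geometric multiplicity = 1.
Geometric multiplicity < algebraic multiplicity, so L is not diagonalizable.

No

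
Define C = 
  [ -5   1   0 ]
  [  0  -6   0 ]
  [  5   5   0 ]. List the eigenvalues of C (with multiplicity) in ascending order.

-6, -5, 0

Characteristic polynomial: p(λ) = λ^3 + 11λ^2 + 30λ = λ(λ + 5)(λ + 6).
Roots (with multiplicity): -6, -5, 0.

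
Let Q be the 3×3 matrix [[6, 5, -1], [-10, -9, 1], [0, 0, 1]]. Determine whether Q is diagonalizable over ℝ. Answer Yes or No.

No

Characteristic polynomial: p(t) = t^3 + 2t^2 - 7t + 4 = (t - 1)^2(t + 4).
t = 1 has algebraic multiplicity 2; rank(Q − 1I) = 2, so geometric multiplicity = 1.
Geometric multiplicity < algebraic multiplicity, so Q is not diagonalizable.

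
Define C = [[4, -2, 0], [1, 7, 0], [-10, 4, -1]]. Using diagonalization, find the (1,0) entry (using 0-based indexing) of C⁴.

671

Characteristic polynomial: t^3 - 10t^2 + 19t + 30 = (t - 6)(t - 5)(t + 1), so the eigenvalues are -1, 5, 6.
t=-1: eigenvector (0, 0, 1).
t=5: eigenvector (-2, 1, 4).
t=6: eigenvector (-1, 1, 2).
P = [[0, -2, -1], [0, 1, 1], [1, 4, 2]], D = diag(-1, 5, 6), P⁻¹ = [[2, 0, 1], [-1, -1, 0], [1, 2, 0]].
C⁴ = P·diag(1, 625, 1296)·P⁻¹ = [[-46, -1342, 0], [671, 1967, 0], [94, 2684, 1]].
The requested entry is 671.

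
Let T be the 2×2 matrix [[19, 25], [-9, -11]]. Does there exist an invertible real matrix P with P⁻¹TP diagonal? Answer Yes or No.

Characteristic polynomial: p(r) = r^2 - 8r + 16 = (r - 4)^2.
r = 4 has algebraic multiplicity 2; rank(T − 4I) = 1, so geometric multiplicity = 1.
Geometric multiplicity < algebraic multiplicity, so T is not diagonalizable.

No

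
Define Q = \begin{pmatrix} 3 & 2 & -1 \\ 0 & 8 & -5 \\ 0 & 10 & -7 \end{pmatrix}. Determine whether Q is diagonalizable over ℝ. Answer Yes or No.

Characteristic polynomial: p(λ) = λ^3 - 4λ^2 - 3λ + 18 = (λ - 3)^2(λ + 2).
λ = 3 has algebraic multiplicity 2; rank(Q − 3I) = 2, so geometric multiplicity = 1.
Geometric multiplicity < algebraic multiplicity, so Q is not diagonalizable.

No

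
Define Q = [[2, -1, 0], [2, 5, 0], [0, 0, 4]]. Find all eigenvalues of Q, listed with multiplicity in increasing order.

Characteristic polynomial: p(t) = t^3 - 11t^2 + 40t - 48 = (t - 4)^2(t - 3).
Roots (with multiplicity): 3, 4, 4.

3, 4, 4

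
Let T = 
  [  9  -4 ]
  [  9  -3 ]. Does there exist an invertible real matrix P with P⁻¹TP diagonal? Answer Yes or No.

No

Characteristic polynomial: p(r) = r^2 - 6r + 9 = (r - 3)^2.
r = 3 has algebraic multiplicity 2; rank(T − 3I) = 1, so geometric multiplicity = 1.
Geometric multiplicity < algebraic multiplicity, so T is not diagonalizable.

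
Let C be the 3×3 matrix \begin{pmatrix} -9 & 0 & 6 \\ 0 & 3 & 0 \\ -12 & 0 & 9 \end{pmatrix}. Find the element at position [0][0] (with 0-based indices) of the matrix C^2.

Characteristic polynomial: s^3 - 3s^2 - 9s + 27 = (s - 3)^2(s + 3), so the eigenvalues are -3, 3, 3.
s=3: eigenvector (1, 0, 2).
s=-3: eigenvector (-1, 0, -1).
s=3: eigenvector (0, 1, 0).
P = [[1, -1, 0], [0, 0, 1], [2, -1, 0]], D = diag(3, -3, 3), P⁻¹ = [[-1, 0, 1], [-2, 0, 1], [0, 1, 0]].
C² = P·diag(9, 9, 9)·P⁻¹ = [[9, 0, 0], [0, 9, 0], [0, 0, 9]].
The requested entry is 9.

9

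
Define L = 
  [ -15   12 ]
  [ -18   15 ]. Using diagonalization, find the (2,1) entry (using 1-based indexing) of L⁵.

-1458

Characteristic polynomial: r^2 - 9 = (r - 3)(r + 3), so the eigenvalues are -3, 3.
r=-3: eigenvector (1, 1).
r=3: eigenvector (-2, -3).
P = [[1, -2], [1, -3]], D = diag(-3, 3), P⁻¹ = [[3, -2], [1, -1]].
L⁵ = P·diag(-243, 243)·P⁻¹ = [[-1215, 972], [-1458, 1215]].
The requested entry is -1458.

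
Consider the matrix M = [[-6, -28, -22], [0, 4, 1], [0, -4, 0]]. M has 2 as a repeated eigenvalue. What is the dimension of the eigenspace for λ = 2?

1

M − 2I = [[-8, -28, -22], [0, 2, 1], [0, -4, -2]].
This matrix has rank 2, so its null space has dimension 3 − 2 = 1.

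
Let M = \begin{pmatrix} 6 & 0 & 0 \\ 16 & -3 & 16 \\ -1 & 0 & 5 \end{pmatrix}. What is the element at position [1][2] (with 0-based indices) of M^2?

32

Characteristic polynomial: r^3 - 8r^2 - 3r + 90 = (r - 6)(r - 5)(r + 3), so the eigenvalues are -3, 5, 6.
r=6: eigenvector (1, 0, -1).
r=5: eigenvector (0, 2, 1).
r=-3: eigenvector (0, 1, 0).
P = [[1, 0, 0], [0, 2, 1], [-1, 1, 0]], D = diag(6, 5, -3), P⁻¹ = [[1, 0, 0], [1, 0, 1], [-2, 1, -2]].
M² = P·diag(36, 25, 9)·P⁻¹ = [[36, 0, 0], [32, 9, 32], [-11, 0, 25]].
The requested entry is 32.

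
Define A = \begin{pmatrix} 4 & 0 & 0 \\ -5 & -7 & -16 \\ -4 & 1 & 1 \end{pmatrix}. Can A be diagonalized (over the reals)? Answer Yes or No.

Characteristic polynomial: p(t) = t^3 + 2t^2 - 15t - 36 = (t - 4)(t + 3)^2.
t = -3 has algebraic multiplicity 2; rank(A + 3I) = 2, so geometric multiplicity = 1.
Geometric multiplicity < algebraic multiplicity, so A is not diagonalizable.

No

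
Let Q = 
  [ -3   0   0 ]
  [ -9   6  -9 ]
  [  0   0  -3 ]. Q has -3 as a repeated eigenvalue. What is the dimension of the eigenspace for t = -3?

2

Q + 3I = [[0, 0, 0], [-9, 9, -9], [0, 0, 0]].
This matrix has rank 1, so its null space has dimension 3 − 1 = 2.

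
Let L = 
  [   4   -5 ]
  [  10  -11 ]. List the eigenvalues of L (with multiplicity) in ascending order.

-6, -1

Characteristic polynomial: p(μ) = μ^2 + 7μ + 6 = (μ + 1)(μ + 6).
Roots (with multiplicity): -6, -1.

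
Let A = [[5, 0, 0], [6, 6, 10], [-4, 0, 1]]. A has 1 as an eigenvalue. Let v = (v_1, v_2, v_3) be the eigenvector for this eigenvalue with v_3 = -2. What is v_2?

A − 1I = [[4, 0, 0], [6, 5, 10], [-4, 0, 0]].
Solving (A − 1I)v = 0 gives the eigenspace spanned by (0, 4, -2).
With v_3 = -2, v = (0, 4, -2), so v_2 = 4.

4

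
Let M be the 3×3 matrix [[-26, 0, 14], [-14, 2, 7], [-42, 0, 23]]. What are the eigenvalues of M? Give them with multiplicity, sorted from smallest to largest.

Characteristic polynomial: p(λ) = λ^3 + λ^2 - 16λ + 20 = (λ - 2)^2(λ + 5).
Roots (with multiplicity): -5, 2, 2.

-5, 2, 2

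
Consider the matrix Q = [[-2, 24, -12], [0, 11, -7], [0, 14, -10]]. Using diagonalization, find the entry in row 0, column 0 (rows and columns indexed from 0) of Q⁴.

16

Characteristic polynomial: t^3 + t^2 - 14t - 24 = (t - 4)(t + 2)(t + 3), so the eigenvalues are -3, -2, 4.
t=-2: eigenvector (1, 0, 0).
t=-3: eigenvector (0, 1, 2).
t=4: eigenvector (-2, -1, -1).
P = [[1, 0, -2], [0, 1, -1], [0, 2, -1]], D = diag(-2, -3, 4), P⁻¹ = [[1, -4, 2], [0, -1, 1], [0, -2, 1]].
Q⁴ = P·diag(16, 81, 256)·P⁻¹ = [[16, 960, -480], [0, 431, -175], [0, 350, -94]].
The requested entry is 16.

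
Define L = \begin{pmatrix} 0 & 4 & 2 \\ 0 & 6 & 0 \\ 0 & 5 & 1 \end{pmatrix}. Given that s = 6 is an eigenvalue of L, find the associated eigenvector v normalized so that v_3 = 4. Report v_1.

4

L − 6I = [[-6, 4, 2], [0, 0, 0], [0, 5, -5]].
Solving (L − 6I)v = 0 gives the eigenspace spanned by (4, 4, 4).
With v_3 = 4, v = (4, 4, 4), so v_1 = 4.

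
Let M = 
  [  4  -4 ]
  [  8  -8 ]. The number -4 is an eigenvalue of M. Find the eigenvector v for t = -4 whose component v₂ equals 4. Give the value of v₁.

M + 4I = [[8, -4], [8, -4]].
Solving (M + 4I)v = 0 gives the eigenspace spanned by (2, 4).
With v₂ = 4, v = (2, 4), so v₁ = 2.

2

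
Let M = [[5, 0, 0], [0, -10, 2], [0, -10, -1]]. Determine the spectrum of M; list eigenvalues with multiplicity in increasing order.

Characteristic polynomial: p(t) = t^3 + 6t^2 - 25t - 150 = (t - 5)(t + 5)(t + 6).
Roots (with multiplicity): -6, -5, 5.

-6, -5, 5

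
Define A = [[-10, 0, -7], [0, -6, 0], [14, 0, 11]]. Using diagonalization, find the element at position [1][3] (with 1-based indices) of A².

-7

Characteristic polynomial: μ^3 + 5μ^2 - 18μ - 72 = (μ - 4)(μ + 3)(μ + 6), so the eigenvalues are -6, -3, 4.
μ=4: eigenvector (-1, 0, 2).
μ=-6: eigenvector (0, 1, 0).
μ=-3: eigenvector (-1, 0, 1).
P = [[-1, 0, -1], [0, 1, 0], [2, 0, 1]], D = diag(4, -6, -3), P⁻¹ = [[1, 0, 1], [0, 1, 0], [-2, 0, -1]].
A² = P·diag(16, 36, 9)·P⁻¹ = [[2, 0, -7], [0, 36, 0], [14, 0, 23]].
The requested entry is -7.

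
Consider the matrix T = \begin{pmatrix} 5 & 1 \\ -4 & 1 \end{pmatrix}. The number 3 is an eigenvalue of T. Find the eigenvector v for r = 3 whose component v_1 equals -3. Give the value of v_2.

6

T − 3I = [[2, 1], [-4, -2]].
Solving (T − 3I)v = 0 gives the eigenspace spanned by (-3, 6).
With v_1 = -3, v = (-3, 6), so v_2 = 6.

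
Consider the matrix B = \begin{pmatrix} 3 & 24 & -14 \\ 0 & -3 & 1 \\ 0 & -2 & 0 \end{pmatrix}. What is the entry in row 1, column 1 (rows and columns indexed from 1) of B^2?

9

Characteristic polynomial: s^3 - 7s - 6 = (s - 3)(s + 1)(s + 2), so the eigenvalues are -2, -1, 3.
s=-1: eigenvector (1, 1, 2).
s=3: eigenvector (1, 0, 0).
s=-2: eigenvector (2, -1, -1).
P = [[1, 1, 2], [1, 0, -1], [2, 0, -1]], D = diag(-1, 3, -2), P⁻¹ = [[0, -1, 1], [1, 5, -3], [0, -2, 1]].
B² = P·diag(1, 9, 4)·P⁻¹ = [[9, 28, -18], [0, 7, -3], [0, 6, -2]].
The requested entry is 9.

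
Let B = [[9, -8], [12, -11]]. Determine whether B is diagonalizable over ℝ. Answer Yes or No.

Characteristic polynomial: p(r) = r^2 + 2r - 3 = (r - 1)(r + 3).
All 2 eigenvalues are distinct, so B is diagonalizable.

Yes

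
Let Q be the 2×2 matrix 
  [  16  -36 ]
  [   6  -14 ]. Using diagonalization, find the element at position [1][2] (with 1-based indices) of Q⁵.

-6336

Characteristic polynomial: μ^2 - 2μ - 8 = (μ - 4)(μ + 2), so the eigenvalues are -2, 4.
μ=4: eigenvector (3, 1).
μ=-2: eigenvector (-2, -1).
P = [[3, -2], [1, -1]], D = diag(4, -2), P⁻¹ = [[1, -2], [1, -3]].
Q⁵ = P·diag(1024, -32)·P⁻¹ = [[3136, -6336], [1056, -2144]].
The requested entry is -6336.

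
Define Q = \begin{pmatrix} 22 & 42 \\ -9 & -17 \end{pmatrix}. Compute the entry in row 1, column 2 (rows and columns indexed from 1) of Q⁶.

Characteristic polynomial: r^2 - 5r + 4 = (r - 4)(r - 1), so the eigenvalues are 1, 4.
r=4: eigenvector (7, -3).
r=1: eigenvector (-2, 1).
P = [[7, -2], [-3, 1]], D = diag(4, 1), P⁻¹ = [[1, 2], [3, 7]].
Q⁶ = P·diag(4096, 1)·P⁻¹ = [[28666, 57330], [-12285, -24569]].
The requested entry is 57330.

57330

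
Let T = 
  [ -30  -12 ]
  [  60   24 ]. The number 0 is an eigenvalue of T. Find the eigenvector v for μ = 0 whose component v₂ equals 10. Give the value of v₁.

T = [[-30, -12], [60, 24]].
Solving (T)v = 0 gives the eigenspace spanned by (-4, 10).
With v₂ = 10, v = (-4, 10), so v₁ = -4.

-4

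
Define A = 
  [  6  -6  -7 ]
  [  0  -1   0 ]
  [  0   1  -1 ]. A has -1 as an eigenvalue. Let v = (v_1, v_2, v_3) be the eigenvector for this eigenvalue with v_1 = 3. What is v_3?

A + 1I = [[7, -6, -7], [0, 0, 0], [0, 1, 0]].
Solving (A + 1I)v = 0 gives the eigenspace spanned by (3, 0, 3).
With v_1 = 3, v = (3, 0, 3), so v_3 = 3.

3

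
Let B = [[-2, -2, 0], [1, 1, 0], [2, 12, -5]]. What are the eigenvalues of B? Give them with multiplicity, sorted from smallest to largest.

-5, -1, 0

Characteristic polynomial: p(t) = t^3 + 6t^2 + 5t = t(t + 1)(t + 5).
Roots (with multiplicity): -5, -1, 0.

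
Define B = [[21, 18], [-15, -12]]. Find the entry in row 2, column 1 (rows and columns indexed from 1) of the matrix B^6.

-229635

Characteristic polynomial: λ^2 - 9λ + 18 = (λ - 6)(λ - 3), so the eigenvalues are 3, 6.
λ=3: eigenvector (-1, 1).
λ=6: eigenvector (6, -5).
P = [[-1, 6], [1, -5]], D = diag(3, 6), P⁻¹ = [[5, 6], [1, 1]].
B⁶ = P·diag(729, 46656)·P⁻¹ = [[276291, 275562], [-229635, -228906]].
The requested entry is -229635.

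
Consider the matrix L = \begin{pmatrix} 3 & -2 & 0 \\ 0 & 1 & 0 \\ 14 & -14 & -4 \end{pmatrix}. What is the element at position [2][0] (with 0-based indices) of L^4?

-350

Characteristic polynomial: t^3 - 13t + 12 = (t - 3)(t - 1)(t + 4), so the eigenvalues are -4, 1, 3.
t=3: eigenvector (1, 0, 2).
t=1: eigenvector (1, 1, 0).
t=-4: eigenvector (0, 0, 1).
P = [[1, 1, 0], [0, 1, 0], [2, 0, 1]], D = diag(3, 1, -4), P⁻¹ = [[1, -1, 0], [0, 1, 0], [-2, 2, 1]].
L⁴ = P·diag(81, 1, 256)·P⁻¹ = [[81, -80, 0], [0, 1, 0], [-350, 350, 256]].
The requested entry is -350.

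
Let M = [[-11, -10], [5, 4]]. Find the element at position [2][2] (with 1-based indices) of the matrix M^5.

7774

Characteristic polynomial: t^2 + 7t + 6 = (t + 1)(t + 6), so the eigenvalues are -6, -1.
t=-6: eigenvector (2, -1).
t=-1: eigenvector (1, -1).
P = [[2, 1], [-1, -1]], D = diag(-6, -1), P⁻¹ = [[1, 1], [-1, -2]].
M⁵ = P·diag(-7776, -1)·P⁻¹ = [[-15551, -15550], [7775, 7774]].
The requested entry is 7774.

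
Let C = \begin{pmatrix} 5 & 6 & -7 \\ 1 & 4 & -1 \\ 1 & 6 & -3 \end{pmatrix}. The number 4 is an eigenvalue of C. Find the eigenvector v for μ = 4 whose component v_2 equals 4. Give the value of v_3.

C − 4I = [[1, 6, -7], [1, 0, -1], [1, 6, -7]].
Solving (C − 4I)v = 0 gives the eigenspace spanned by (4, 4, 4).
With v_2 = 4, v = (4, 4, 4), so v_3 = 4.

4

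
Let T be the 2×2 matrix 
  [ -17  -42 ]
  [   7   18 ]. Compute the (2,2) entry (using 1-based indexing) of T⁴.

Characteristic polynomial: λ^2 - λ - 12 = (λ - 4)(λ + 3), so the eigenvalues are -3, 4.
λ=4: eigenvector (-2, 1).
λ=-3: eigenvector (-3, 1).
P = [[-2, -3], [1, 1]], D = diag(4, -3), P⁻¹ = [[1, 3], [-1, -2]].
T⁴ = P·diag(256, 81)·P⁻¹ = [[-269, -1050], [175, 606]].
The requested entry is 606.

606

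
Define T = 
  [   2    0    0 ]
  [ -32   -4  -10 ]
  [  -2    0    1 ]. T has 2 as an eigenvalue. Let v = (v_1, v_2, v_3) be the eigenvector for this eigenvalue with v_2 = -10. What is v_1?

5

T − 2I = [[0, 0, 0], [-32, -6, -10], [-2, 0, -1]].
Solving (T − 2I)v = 0 gives the eigenspace spanned by (5, -10, -10).
With v_2 = -10, v = (5, -10, -10), so v_1 = 5.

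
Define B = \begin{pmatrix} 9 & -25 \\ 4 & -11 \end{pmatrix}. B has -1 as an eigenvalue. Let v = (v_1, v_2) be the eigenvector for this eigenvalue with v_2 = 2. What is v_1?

B + 1I = [[10, -25], [4, -10]].
Solving (B + 1I)v = 0 gives the eigenspace spanned by (5, 2).
With v_2 = 2, v = (5, 2), so v_1 = 5.

5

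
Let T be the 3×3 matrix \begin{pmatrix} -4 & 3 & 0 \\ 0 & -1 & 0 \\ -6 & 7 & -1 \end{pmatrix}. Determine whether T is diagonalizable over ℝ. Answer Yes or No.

No

Characteristic polynomial: p(r) = r^3 + 6r^2 + 9r + 4 = (r + 1)^2(r + 4).
r = -1 has algebraic multiplicity 2; rank(T + 1I) = 2, so geometric multiplicity = 1.
Geometric multiplicity < algebraic multiplicity, so T is not diagonalizable.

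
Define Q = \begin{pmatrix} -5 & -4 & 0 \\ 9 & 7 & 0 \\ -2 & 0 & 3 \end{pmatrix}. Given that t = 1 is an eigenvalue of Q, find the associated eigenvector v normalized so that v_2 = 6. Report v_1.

-4

Q − 1I = [[-6, -4, 0], [9, 6, 0], [-2, 0, 2]].
Solving (Q − 1I)v = 0 gives the eigenspace spanned by (-4, 6, -4).
With v_2 = 6, v = (-4, 6, -4), so v_1 = -4.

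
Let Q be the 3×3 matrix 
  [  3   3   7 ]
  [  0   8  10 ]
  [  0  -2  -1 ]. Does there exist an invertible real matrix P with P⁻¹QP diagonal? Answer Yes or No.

No

Characteristic polynomial: p(λ) = λ^3 - 10λ^2 + 33λ - 36 = (λ - 4)(λ - 3)^2.
λ = 3 has algebraic multiplicity 2; rank(Q − 3I) = 2, so geometric multiplicity = 1.
Geometric multiplicity < algebraic multiplicity, so Q is not diagonalizable.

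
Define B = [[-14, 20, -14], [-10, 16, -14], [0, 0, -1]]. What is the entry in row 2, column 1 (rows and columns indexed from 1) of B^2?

-20

Characteristic polynomial: r^3 - r^2 - 26r - 24 = (r - 6)(r + 1)(r + 4), so the eigenvalues are -4, -1, 6.
r=-4: eigenvector (-2, -1, 0).
r=6: eigenvector (1, 1, 0).
r=-1: eigenvector (2, 2, 1).
P = [[-2, 1, 2], [-1, 1, 2], [0, 0, 1]], D = diag(-4, 6, -1), P⁻¹ = [[-1, 1, 0], [-1, 2, -2], [0, 0, 1]].
B² = P·diag(16, 36, 1)·P⁻¹ = [[-4, 40, -70], [-20, 56, -70], [0, 0, 1]].
The requested entry is -20.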